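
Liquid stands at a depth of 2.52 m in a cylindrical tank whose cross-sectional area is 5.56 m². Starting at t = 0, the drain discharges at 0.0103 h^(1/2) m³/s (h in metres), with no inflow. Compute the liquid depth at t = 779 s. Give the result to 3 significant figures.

With no inflow, A dh/dt = −0.0103 √h.
∫ h^(−1/2) dh = −(0.0103/A) ∫ dt, giving 2√h = 2√h₀ − (0.0103/A) t.
√h = √2.52 − 0.0103·779/(2·5.56) = 1.5875 − 0.72156 = 0.86590.
h = 0.86590² = 0.74977 m.

0.750 m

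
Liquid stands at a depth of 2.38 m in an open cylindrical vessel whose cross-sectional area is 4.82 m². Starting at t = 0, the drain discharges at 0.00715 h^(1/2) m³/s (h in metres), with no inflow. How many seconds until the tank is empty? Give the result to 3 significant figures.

2080 s

With no inflow, A dh/dt = −0.00715 √h.
∫ h^(−1/2) dh = −(0.00715/A) ∫ dt, giving 2√h = 2√h₀ − (0.00715/A) t.
Set h = 0: 2√h₀ = (0.00715/A) t_empty ⇒ t_empty = 2A√h₀/0.00715.
t_empty = 2·4.82·√2.38/0.00715 = 9.6400·1.5427/0.00715 = 2080.0 s.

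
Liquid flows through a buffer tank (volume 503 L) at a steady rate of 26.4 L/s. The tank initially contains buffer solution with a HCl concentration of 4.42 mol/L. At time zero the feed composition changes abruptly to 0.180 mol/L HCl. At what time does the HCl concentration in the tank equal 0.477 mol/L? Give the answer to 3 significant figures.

Unsteady species balance (constant V, well mixed): V dC/dt = Q(C_in − C), so τ = V/Q = 19.053 s.
C(t) = C_in + (C₀ − C_in) e^(−t/τ). Set C = 0.477 and solve for t:
e^(−t/τ) = (C − C_in)/(C₀ − C_in) = (0.477 − 0.180)/(4.42 − 0.180) = 0.070047
t = −τ ln(…) = 19.053 × 2.6586 = 50.654 s.

50.7 s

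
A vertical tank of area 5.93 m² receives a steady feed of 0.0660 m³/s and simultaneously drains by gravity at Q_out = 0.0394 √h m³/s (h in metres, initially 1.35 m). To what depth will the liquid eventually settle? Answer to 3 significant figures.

2.81 m

A dh/dt = Q_in − 0.0394 √h. Steady state requires inflow = outflow:
Q_in = 0.0394 √h_ss ⇒ √h_ss = 0.0660/0.0394 = 1.6751.
h_ss = 1.6751² = 2.8061 m. (Since h₀ = 1.35 m < h_ss, the level will rise toward this value.)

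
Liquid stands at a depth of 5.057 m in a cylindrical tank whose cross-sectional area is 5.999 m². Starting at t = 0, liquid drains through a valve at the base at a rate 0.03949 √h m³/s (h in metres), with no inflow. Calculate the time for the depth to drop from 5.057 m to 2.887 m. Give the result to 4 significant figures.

Volume balance on the tank: A dh/dt = −0.03949 √h.
Separate and integrate: 2(√h − √h₀) = −(0.03949/A) t.
t = 2A(√h₀ − √h)/0.03949 = 2·5.999·(√5.057 − √2.887)/0.03949
  = 11.9980 × (2.24878 − 1.69912) / 0.03949 = 167.000 s.

167.0 s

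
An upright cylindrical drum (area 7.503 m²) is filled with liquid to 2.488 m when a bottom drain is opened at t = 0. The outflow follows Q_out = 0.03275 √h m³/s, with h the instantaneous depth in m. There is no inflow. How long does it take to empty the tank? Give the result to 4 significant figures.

With no inflow, A dh/dt = −0.03275 √h.
This is separable: 2 d(√h)/dt = −0.03275/A, so √h = √h₀ − (0.03275/(2A)) t.
Set h = 0: 2√h₀ = (0.03275/A) t_empty ⇒ t_empty = 2A√h₀/0.03275.
t_empty = 2·7.503·√2.488/0.03275 = 15.0060·1.57734/0.03275 = 722.735 s.

722.7 s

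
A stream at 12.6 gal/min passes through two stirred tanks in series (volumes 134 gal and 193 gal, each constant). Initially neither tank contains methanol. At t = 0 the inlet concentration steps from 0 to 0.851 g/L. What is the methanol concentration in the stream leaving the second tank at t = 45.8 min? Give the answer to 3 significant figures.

Time constants: τᵢ = Vᵢ/Q for each well-mixed tank.
τ₁ = 134/12.6 = 10.635 min; τ₂ = 193/12.6 = 15.317 min.
Tank 1: C₁ = C_in(1 − e^(−t/τ₁)). Tank 2 (τ₁ ≠ τ₂): C₂ = C_in[1 − (τ₁ e^(−t/τ₁) − τ₂ e^(−t/τ₂))/(τ₁ − τ₂)].
At t = 45.8: e^(−t/τ₁) = 0.013480, e^(−t/τ₂) = 0.050285.
C₂ = 0.851·[1 − (10.635·0.013480 − 15.317·0.050285)/(-4.6825)] = 0.851·0.86612 = 0.73707 g/L.

0.737 g/L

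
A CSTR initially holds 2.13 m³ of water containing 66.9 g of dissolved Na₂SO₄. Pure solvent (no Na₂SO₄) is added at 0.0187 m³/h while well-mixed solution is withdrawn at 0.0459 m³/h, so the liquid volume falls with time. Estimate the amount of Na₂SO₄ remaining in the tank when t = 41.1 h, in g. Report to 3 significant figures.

19.1 g

Let m(t) be the amount of Na₂SO₄. Volume: V(t) = V₀ + (Q_in − Q_out) t = 2.13 − 0.027200 t; V(41.1) = 1.0121 m³.
No Na₂SO₄ enters, so dm/dt = −Q_out · (m/V).
Separate: dm/m = −Q_out dt/V(t) ⇒ ln(m/m₀) = −(Q_out/(Q_in−Q_out)) ln(V/V₀).
m = m₀ (V₀/V)^(Q_out/(Q_in−Q_out)) = 66.9 × (2.13/1.0121)^(-1.6875) = 19.058 g.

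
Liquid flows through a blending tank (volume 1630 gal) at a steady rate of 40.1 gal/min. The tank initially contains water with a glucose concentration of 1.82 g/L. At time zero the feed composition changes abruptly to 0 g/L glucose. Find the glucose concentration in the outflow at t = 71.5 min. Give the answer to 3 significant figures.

Accumulation = in − out for the solute gives V dC/dt = Q(C_in − C).
Rewrite as dC/dt + C/τ = C_in/τ, τ = V/Q = 40.648 min.
This is linear first-order; C(t) = C_in + (C₀ − C_in) e^(−t/τ).
C(71.5) = 0 + (1.82 − 0)·e^(−71.5/40.648) = 0 + (1.8200)·0.17222 = 0.31344 g/L.

0.313 g/L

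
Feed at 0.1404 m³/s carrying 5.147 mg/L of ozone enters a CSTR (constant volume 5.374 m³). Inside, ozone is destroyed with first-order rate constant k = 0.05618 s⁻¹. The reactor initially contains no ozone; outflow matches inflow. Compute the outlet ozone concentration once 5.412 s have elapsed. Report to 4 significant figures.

0.5873 mg/L

V dC/dt = Q(C_in − C) − k V C.
dC/dt = (Q/V) C_in − (Q/V + k) C; effective rate a = Q/V + k = 0.0261258 + 0.05618 = 0.0823058 s⁻¹.
C_ss = Q C_in/(Q + kV) = 1.63378 mg/L; C(t) = C_ss + (C₀ − C_ss) e^(−a t).
C(5.412) = 1.63378 + (-1.63378)·e^(−0.0823058·5.412) = 1.63378 + (-1.63378)·0.640543 = 0.587273 mg/L.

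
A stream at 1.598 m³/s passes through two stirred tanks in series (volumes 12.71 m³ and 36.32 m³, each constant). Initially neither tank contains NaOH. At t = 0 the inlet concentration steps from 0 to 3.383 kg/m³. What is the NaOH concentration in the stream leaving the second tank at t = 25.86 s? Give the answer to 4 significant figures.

1.785 kg/m³

Each tank obeys Vᵢ dCᵢ/dt = Q(Cᵢ₋₁ − Cᵢ), so τᵢ = Vᵢ/Q.
τ₁ = 12.71/1.598 = 7.95369 s; τ₂ = 36.32/1.598 = 22.7284 s.
Tank 1: C₁ = C_in(1 − e^(−t/τ₁)). Tank 2 (τ₁ ≠ τ₂): C₂ = C_in[1 − (τ₁ e^(−t/τ₁) − τ₂ e^(−t/τ₂))/(τ₁ − τ₂)].
At t = 25.86: e^(−t/τ₁) = 0.0387231, e^(−t/τ₂) = 0.320529.
C₂ = 3.383·[1 − (7.95369·0.0387231 − 22.7284·0.320529)/(-14.7747)] = 3.383·0.527766 = 1.78543 kg/m³.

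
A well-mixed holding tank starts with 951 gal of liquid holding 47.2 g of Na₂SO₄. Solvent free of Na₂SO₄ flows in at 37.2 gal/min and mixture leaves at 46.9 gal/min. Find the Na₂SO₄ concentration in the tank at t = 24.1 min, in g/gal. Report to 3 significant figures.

Let m(t) be the amount of Na₂SO₄. Volume: V(t) = V₀ + (Q_in − Q_out) t = 951 − 9.7000 t; V(24.1) = 717.23 gal.
No Na₂SO₄ enters, so dm/dt = −Q_out · (m/V).
Separate: dm/m = −Q_out dt/V(t) ⇒ ln(m/m₀) = −(Q_out/(Q_in−Q_out)) ln(V/V₀).
m = m₀ (V₀/V)^(Q_out/(Q_in−Q_out)) = 47.2 × (951/717.23)^(-4.8351) = 12.065 g.
C = m/V = 12.065/717.23 = 0.016822 g/gal.

0.0168 g/gal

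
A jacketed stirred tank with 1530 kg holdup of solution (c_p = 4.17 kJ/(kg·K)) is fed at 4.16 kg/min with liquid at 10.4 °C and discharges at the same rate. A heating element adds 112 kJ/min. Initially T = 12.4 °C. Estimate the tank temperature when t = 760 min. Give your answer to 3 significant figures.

M c_p dT/dt = ṁ c_p (T_in − T) + Q̇.
Rearrange: dT/dt = (T_ss − T)/τ with τ = M/ṁ = 367.79 min and T_ss = T_in + Q̇/(ṁ c_p) = 16.856 °C.
Integrating: T(t) = T_ss + (T₀ − T_ss) e^(−t/τ).
T(760) = 16.856 + (-4.4564)·e^(−760/367.79) = 16.856 + (-4.4564)·0.12664 = 16.292 °C.

16.3 °C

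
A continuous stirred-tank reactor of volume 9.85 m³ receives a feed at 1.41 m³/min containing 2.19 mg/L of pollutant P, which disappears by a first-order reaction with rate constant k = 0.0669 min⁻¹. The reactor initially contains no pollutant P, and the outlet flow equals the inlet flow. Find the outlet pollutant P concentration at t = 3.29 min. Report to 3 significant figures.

Accumulation = in − out − consumed: V dC/dt = Q C_in − Q C − k V C.
dC/dt = (Q/V) C_in − (Q/V + k) C; effective rate a = Q/V + k = 0.14315 + 0.0669 = 0.21005 min⁻¹.
C_ss = Q C_in/(Q + kV) = 1.4925 mg/L; C(t) = C_ss + (C₀ − C_ss) e^(−a t).
C(3.29) = 1.4925 + (-1.4925)·e^(−0.21005·3.29) = 1.4925 + (-1.4925)·0.50105 = 0.74468 mg/L.

0.745 mg/L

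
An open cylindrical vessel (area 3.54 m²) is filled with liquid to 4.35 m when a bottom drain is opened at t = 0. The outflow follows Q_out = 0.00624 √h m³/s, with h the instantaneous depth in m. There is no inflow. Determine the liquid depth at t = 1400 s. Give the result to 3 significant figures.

A dh/dt = −Q_out = −0.00624 √h.
∫ h^(−1/2) dh = −(0.00624/A) ∫ dt, giving 2√h = 2√h₀ − (0.00624/A) t.
√h = √4.35 − 0.00624·1400/(2·3.54) = 2.0857 − 1.2339 = 0.85177.
h = 0.85177² = 0.72551 m.

0.726 m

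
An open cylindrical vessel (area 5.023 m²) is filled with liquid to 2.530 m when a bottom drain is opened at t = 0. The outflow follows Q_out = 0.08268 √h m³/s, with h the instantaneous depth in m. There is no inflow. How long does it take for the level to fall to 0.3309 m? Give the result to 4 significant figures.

123.4 s

With no inflow, A dh/dt = −0.08268 √h.
Separate and integrate: 2(√h − √h₀) = −(0.08268/A) t.
t = 2A(√h₀ − √h)/0.08268 = 2·5.023·(√2.530 − √0.3309)/0.08268
  = 10.0460 × (1.59060 − 0.575239) / 0.08268 = 123.371 s.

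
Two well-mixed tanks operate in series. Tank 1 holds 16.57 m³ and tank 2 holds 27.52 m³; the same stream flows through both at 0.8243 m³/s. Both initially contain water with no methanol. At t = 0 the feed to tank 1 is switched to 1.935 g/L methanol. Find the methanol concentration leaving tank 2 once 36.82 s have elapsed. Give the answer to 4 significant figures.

Each tank obeys Vᵢ dCᵢ/dt = Q(Cᵢ₋₁ − Cᵢ), so τᵢ = Vᵢ/Q.
τ₁ = 16.57/0.8243 = 20.1019 s; τ₂ = 27.52/0.8243 = 33.3859 s.
Tank 1: C₁ = C_in(1 − e^(−t/τ₁)). Tank 2 (τ₁ ≠ τ₂): C₂ = C_in[1 − (τ₁ e^(−t/τ₁) − τ₂ e^(−t/τ₂))/(τ₁ − τ₂)].
At t = 36.82: e^(−t/τ₁) = 0.160146, e^(−t/τ₂) = 0.331920.
C₂ = 1.935·[1 − (20.1019·0.160146 − 33.3859·0.331920)/(-13.2840)] = 1.935·0.408144 = 0.789759 g/L.

0.7898 g/L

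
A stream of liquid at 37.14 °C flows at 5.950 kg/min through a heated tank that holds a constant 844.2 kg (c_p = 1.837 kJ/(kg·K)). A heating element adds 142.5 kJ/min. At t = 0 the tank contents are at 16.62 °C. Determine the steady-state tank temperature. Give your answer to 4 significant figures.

50.18 °C

M c_p dT/dt = ṁ c_p (T_in − T) + Q̇.
At steady state dT/dt = 0 ⇒ T_ss = T_in + Q̇/(ṁ c_p) = 37.14 + 142.5/(5.950·1.837) = 50.1773 °C.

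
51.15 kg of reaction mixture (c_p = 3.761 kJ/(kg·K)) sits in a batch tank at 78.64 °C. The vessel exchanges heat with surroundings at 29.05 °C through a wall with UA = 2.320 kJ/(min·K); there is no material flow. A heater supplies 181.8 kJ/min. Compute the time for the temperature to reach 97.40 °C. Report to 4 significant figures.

Lumped-capacitance energy balance: M c_p dT/dt = UA(T_amb − T) + Q̇.
τ = M c_p/UA = 82.9203 min; T_ss = T_amb + Q̇/UA = 29.05 + 181.8/2.320 = 107.412 °C.
T(t) = T_ss + (T₀ − T_ss)e^(−t/τ); set T = 97.40:
t = −τ ln[(T − T_ss)/(T₀ − T_ss)] = −82.9203 · ln(0.347979) = 87.5318 min.

87.53 min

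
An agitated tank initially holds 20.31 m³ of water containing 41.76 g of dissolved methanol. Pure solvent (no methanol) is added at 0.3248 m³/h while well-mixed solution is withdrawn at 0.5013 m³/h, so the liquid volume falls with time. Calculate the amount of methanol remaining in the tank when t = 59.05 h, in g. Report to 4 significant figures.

Let m(t) be the amount of methanol. Volume: V(t) = V₀ + (Q_in − Q_out) t = 20.31 − 0.176500 t; V(59.05) = 9.88767 m³.
No methanol enters, so dm/dt = −Q_out · (m/V).
Separate: dm/m = −Q_out dt/V(t) ⇒ ln(m/m₀) = −(Q_out/(Q_in−Q_out)) ln(V/V₀).
m = m₀ (V₀/V)^(Q_out/(Q_in−Q_out)) = 41.76 × (20.31/9.88767)^(-2.84023) = 5.40581 g.

5.406 g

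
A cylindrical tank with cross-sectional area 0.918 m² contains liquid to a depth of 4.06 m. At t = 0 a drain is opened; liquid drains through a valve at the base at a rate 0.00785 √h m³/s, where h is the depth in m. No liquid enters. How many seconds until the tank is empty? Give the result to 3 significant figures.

With no inflow, A dh/dt = −0.00785 √h.
∫ h^(−1/2) dh = −(0.00785/A) ∫ dt, giving 2√h = 2√h₀ − (0.00785/A) t.
Tank is empty when √h = 0: t_empty = 2A√h₀/0.00785.
t_empty = 2·0.918·√4.06/0.00785 = 1.8360·2.0149/0.00785 = 471.27 s.

471 s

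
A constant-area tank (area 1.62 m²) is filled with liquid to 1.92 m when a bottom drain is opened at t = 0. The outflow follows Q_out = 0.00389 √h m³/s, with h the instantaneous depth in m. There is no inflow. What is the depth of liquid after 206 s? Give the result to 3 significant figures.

1.30 m

With no inflow, A dh/dt = −0.00389 √h.
This is separable: 2 d(√h)/dt = −0.00389/A, so √h = √h₀ − (0.00389/(2A)) t.
√h = √1.92 − 0.00389·206/(2·1.62) = 1.3856 − 0.24733 = 1.1383.
h = 1.1383² = 1.2958 m.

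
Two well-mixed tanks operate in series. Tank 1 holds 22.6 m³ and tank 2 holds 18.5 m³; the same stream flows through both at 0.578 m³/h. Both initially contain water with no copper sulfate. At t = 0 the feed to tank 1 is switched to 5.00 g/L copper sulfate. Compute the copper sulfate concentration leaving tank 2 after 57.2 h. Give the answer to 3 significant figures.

Species balance on tank i: dCᵢ/dt = (Cᵢ₋₁ − Cᵢ)/τᵢ with τᵢ = Vᵢ/Q.
τ₁ = 22.6/0.578 = 39.100 h; τ₂ = 18.5/0.578 = 32.007 h.
Solving the cascade with C₁(0)=C₂(0)=0 gives C₂(t) = C_in[1 − (τ₁ e^(−t/τ₁) − τ₂ e^(−t/τ₂))/(τ₁ − τ₂)].
At t = 57.2: e^(−t/τ₁) = 0.23156, e^(−t/τ₂) = 0.16744.
C₂ = 5.00·[1 − (39.100·0.23156 − 32.007·0.16744)/(7.0934)] = 5.00·0.47911 = 2.3956 g/L.

2.40 g/L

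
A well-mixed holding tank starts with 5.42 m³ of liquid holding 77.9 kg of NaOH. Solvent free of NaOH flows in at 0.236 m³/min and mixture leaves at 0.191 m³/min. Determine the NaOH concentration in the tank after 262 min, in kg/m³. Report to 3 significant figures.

Let m(t) be the amount of NaOH. Volume: V(t) = V₀ + (Q_in − Q_out) t = 5.42 + 0.045000 t; V(262) = 17.210 m³.
Species balance (pure solvent in): dm/dt = −Q_out · m/V(t).
Separate: dm/m = −Q_out dt/V(t) ⇒ ln(m/m₀) = −(Q_out/(Q_in−Q_out)) ln(V/V₀).
m = m₀ (V₀/V)^(Q_out/(Q_in−Q_out)) = 77.9 × (5.42/17.210)^(4.2444) = 0.57777 kg.
C = m/V = 0.57777/17.210 = 0.033572 kg/m³.

0.0336 kg/m³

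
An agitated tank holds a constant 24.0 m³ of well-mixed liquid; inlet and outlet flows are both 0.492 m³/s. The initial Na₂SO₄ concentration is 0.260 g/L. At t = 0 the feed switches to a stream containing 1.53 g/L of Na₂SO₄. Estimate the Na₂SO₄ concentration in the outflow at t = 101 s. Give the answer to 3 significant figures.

Accumulation = in − out for the solute gives V dC/dt = Q(C_in − C).
Rewrite as dC/dt + C/τ = C_in/τ, τ = V/Q = 48.780 s.
Integrating: C(t) = C_in + (C₀ − C_in) e^(−t/τ).
C(101) = 1.53 + (0.260 − 1.53)·e^(−101/48.780) = 1.53 + (-1.2700)·0.12612 = 1.3698 g/L.

1.37 g/L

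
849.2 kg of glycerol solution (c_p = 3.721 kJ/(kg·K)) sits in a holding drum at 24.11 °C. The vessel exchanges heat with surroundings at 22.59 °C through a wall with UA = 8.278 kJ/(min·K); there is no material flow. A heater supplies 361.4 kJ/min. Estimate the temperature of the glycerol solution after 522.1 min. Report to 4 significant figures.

M c_p dT/dt = −UA(T − T_amb) + Q̇.
dT/dt = (T_ss − T)/τ with T_ss = T_amb + Q̇/UA = 22.59 + 361.4/8.278 = 66.2479 °C, τ = M c_p/UA = 849.2·3.721/8.278 = 381.719 min.
T approaches T_ss exponentially: T(t) = T_ss + (T₀ − T_ss) e^(−t/τ).
T(522.1) = 66.2479 + (-42.1379)·0.254677 = 55.5163 °C.

55.52 °C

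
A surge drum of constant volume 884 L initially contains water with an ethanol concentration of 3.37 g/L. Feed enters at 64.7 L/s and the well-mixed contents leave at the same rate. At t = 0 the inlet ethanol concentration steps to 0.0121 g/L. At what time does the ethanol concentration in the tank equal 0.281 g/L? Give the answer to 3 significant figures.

34.5 s

Species balance on the tank: V dC/dt = Q(C_in − C), so τ = V/Q = 13.663 s.
C(t) = C_in + (C₀ − C_in) e^(−t/τ). Set C = 0.281 and solve for t:
e^(−t/τ) = (C − C_in)/(C₀ − C_in) = (0.281 − 0.0121)/(3.37 − 0.0121) = 0.080080
t = −τ ln(…) = 13.663 × 2.5247 = 34.496 s.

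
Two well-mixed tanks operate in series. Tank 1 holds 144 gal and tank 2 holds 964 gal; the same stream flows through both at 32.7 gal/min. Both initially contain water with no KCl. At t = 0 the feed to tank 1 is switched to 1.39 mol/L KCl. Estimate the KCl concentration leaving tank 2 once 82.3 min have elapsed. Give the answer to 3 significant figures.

1.29 mol/L

Each tank obeys Vᵢ dCᵢ/dt = Q(Cᵢ₋₁ − Cᵢ), so τᵢ = Vᵢ/Q.
τ₁ = 144/32.7 = 4.4037 min; τ₂ = 964/32.7 = 29.480 min.
Tank 1: C₁ = C_in(1 − e^(−t/τ₁)). Tank 2 (τ₁ ≠ τ₂): C₂ = C_in[1 − (τ₁ e^(−t/τ₁) − τ₂ e^(−t/τ₂))/(τ₁ − τ₂)].
At t = 82.3: e^(−t/τ₁) = 7.6470e-09, e^(−t/τ₂) = 0.061316.
C₂ = 1.39·[1 − (4.4037·7.6470e-09 − 29.480·0.061316)/(-25.076)] = 1.39·0.92792 = 1.2898 mol/L.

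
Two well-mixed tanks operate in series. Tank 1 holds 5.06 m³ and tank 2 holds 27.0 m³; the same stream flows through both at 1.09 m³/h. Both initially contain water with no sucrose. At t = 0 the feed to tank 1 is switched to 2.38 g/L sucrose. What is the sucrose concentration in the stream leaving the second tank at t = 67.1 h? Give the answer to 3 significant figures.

2.18 g/L

Each tank obeys Vᵢ dCᵢ/dt = Q(Cᵢ₋₁ − Cᵢ), so τᵢ = Vᵢ/Q.
τ₁ = 5.06/1.09 = 4.6422 h; τ₂ = 27.0/1.09 = 24.771 h.
Tank 1: C₁ = C_in(1 − e^(−t/τ₁)). Tank 2 (τ₁ ≠ τ₂): C₂ = C_in[1 − (τ₁ e^(−t/τ₁) − τ₂ e^(−t/τ₂))/(τ₁ − τ₂)].
At t = 67.1: e^(−t/τ₁) = 5.2791e-07, e^(−t/τ₂) = 0.066613.
C₂ = 2.38·[1 − (4.6422·5.2791e-07 − 24.771·0.066613)/(-20.128)] = 2.38·0.91802 = 2.1849 g/L.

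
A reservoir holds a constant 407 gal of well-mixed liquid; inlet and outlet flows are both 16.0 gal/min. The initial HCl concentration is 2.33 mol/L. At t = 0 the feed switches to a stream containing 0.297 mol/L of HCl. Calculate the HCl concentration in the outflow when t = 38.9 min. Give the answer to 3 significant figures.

Transient balance on the dissolved component: V dC/dt = Q(C_in − C).
Time constant τ = V/Q = 407/16.0 = 25.438 min.
C approaches C_in exponentially: C(t) = C_in + (C₀ − C_in) e^(−t/τ).
C(38.9) = 0.297 + (2.33 − 0.297)·e^(−38.9/25.438) = 0.297 + (2.0330)·0.21670 = 0.73755 mol/L.

0.738 mol/L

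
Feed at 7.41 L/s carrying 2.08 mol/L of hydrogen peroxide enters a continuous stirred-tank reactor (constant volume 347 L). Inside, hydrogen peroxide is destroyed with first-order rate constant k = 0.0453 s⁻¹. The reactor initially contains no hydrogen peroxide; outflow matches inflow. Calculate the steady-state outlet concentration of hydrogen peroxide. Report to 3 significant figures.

0.666 mol/L

Species balance: V dC/dt = Q C_in − Q C − k V C.
Steady state (dC/dt = 0): C_ss = Q C_in/(Q + kV) = C_in/(1 + kV/Q).
C_ss = 7.41·2.08/(7.41 + 0.0453·347) = 15.413/23.129 = 0.66638 mol/L.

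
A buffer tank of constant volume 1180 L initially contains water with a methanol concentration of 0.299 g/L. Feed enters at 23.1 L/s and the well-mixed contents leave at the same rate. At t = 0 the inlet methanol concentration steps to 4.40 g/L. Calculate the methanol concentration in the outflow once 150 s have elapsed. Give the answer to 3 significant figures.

Accumulation = in − out for the solute gives V dC/dt = Q(C_in − C).
Time constant τ = V/Q = 1180/23.1 = 51.082 s.
This is linear first-order; C(t) = C_in + (C₀ − C_in) e^(−t/τ).
C(150) = 4.40 + (0.299 − 4.40)·e^(−150/51.082) = 4.40 + (-4.1010)·0.053054 = 4.1824 g/L.

4.18 g/L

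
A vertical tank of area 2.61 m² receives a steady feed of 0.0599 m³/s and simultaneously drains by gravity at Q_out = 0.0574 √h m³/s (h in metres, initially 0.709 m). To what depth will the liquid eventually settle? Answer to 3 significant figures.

1.09 m

A dh/dt = Q_in − 0.0574 √h. Steady state requires inflow = outflow:
Q_in = 0.0574 √h_ss ⇒ √h_ss = 0.0599/0.0574 = 1.0436.
h_ss = 1.0436² = 1.0890 m. (Since h₀ = 0.709 m < h_ss, the level will rise toward this value.)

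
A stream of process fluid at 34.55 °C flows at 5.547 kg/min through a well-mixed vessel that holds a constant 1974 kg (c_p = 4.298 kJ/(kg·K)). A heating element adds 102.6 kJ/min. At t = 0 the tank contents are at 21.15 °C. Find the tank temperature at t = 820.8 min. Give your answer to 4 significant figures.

M c_p dT/dt = ṁ c_p (T_in − T) + Q̇.
Rearrange: dT/dt = (T_ss − T)/τ with τ = M/ṁ = 355.868 min and T_ss = T_in + Q̇/(ṁ c_p) = 38.8535 °C.
Solution: T(t) = T_ss + (T₀ − T_ss) e^(−t/τ).
T(820.8) = 38.8535 + (-17.7035)·e^(−820.8/355.868) = 38.8535 + (-17.7035)·0.0996120 = 37.0900 °C.

37.09 °C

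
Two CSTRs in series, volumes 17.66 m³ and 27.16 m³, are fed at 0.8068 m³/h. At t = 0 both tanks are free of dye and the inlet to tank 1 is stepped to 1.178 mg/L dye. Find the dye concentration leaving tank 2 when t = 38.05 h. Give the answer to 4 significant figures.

Time constants: τᵢ = Vᵢ/Q for each well-mixed tank.
τ₁ = 17.66/0.8068 = 21.8889 h; τ₂ = 27.16/0.8068 = 33.6639 h.
Solving the cascade with C₁(0)=C₂(0)=0 gives C₂(t) = C_in[1 − (τ₁ e^(−t/τ₁) − τ₂ e^(−t/τ₂))/(τ₁ − τ₂)].
At t = 38.05: e^(−t/τ₁) = 0.175815, e^(−t/τ₂) = 0.322939.
C₂ = 1.178·[1 − (21.8889·0.175815 − 33.6639·0.322939)/(-11.7749)] = 1.178·0.403567 = 0.475401 mg/L.

0.4754 mg/L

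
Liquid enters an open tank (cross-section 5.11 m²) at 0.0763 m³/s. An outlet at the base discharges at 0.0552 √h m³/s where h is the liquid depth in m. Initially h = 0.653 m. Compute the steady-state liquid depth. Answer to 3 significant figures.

1.91 m

A dh/dt = Q_in − 0.0552 √h. Steady state requires inflow = outflow:
Q_in = 0.0552 √h_ss ⇒ √h_ss = 0.0763/0.0552 = 1.3822.
h_ss = 1.3822² = 1.9106 m. (Since h₀ = 0.653 m < h_ss, the level will rise toward this value.)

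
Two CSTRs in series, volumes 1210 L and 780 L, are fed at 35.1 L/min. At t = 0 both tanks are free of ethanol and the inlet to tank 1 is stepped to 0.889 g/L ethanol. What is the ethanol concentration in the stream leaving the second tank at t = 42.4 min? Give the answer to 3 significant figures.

Time constants: τᵢ = Vᵢ/Q for each well-mixed tank.
τ₁ = 1210/35.1 = 34.473 min; τ₂ = 780/35.1 = 22.222 min.
Tank 1: C₁ = C_in(1 − e^(−t/τ₁)). Tank 2 (τ₁ ≠ τ₂): C₂ = C_in[1 − (τ₁ e^(−t/τ₁) − τ₂ e^(−t/τ₂))/(τ₁ − τ₂)].
At t = 42.4: e^(−t/τ₁) = 0.29231, e^(−t/τ₂) = 0.14838.
C₂ = 0.889·[1 − (34.473·0.29231 − 22.222·0.14838)/(12.251)] = 0.889·0.44661 = 0.39704 g/L.

0.397 g/L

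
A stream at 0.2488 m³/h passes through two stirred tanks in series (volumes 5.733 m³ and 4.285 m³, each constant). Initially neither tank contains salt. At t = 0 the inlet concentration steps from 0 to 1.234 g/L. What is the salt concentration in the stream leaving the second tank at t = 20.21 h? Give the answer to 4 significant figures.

Time constants: τᵢ = Vᵢ/Q for each well-mixed tank.
τ₁ = 5.733/0.2488 = 23.0426 h; τ₂ = 4.285/0.2488 = 17.2227 h.
Solving the cascade with C₁(0)=C₂(0)=0 gives C₂(t) = C_in[1 − (τ₁ e^(−t/τ₁) − τ₂ e^(−t/τ₂))/(τ₁ − τ₂)].
At t = 20.21: e^(−t/τ₁) = 0.416000, e^(−t/τ₂) = 0.309297.
C₂ = 1.234·[1 − (23.0426·0.416000 − 17.2227·0.309297)/(5.81994)] = 1.234·0.268240 = 0.331008 g/L.

0.3310 g/L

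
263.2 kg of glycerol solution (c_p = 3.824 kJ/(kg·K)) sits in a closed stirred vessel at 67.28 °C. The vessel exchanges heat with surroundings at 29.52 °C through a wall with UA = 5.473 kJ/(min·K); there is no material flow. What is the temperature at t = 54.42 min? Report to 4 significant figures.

M c_p dT/dt = −UA(T − T_amb).
dT/dt = (T_ss − T)/τ with T_ss = T_amb = 29.5200 °C, τ = M c_p/UA = 263.2·3.824/5.473 = 183.899 min.
Solution: T(t) = T_ss + (T₀ − T_ss) e^(−t/τ).
T(54.42) = 29.5200 + (37.7600)·0.743844 = 57.6075 °C.

57.61 °C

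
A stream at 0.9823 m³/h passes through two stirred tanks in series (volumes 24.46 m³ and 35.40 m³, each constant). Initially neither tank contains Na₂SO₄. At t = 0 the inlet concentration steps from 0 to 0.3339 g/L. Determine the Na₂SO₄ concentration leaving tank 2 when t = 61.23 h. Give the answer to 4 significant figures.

0.2002 g/L

Each tank obeys Vᵢ dCᵢ/dt = Q(Cᵢ₋₁ − Cᵢ), so τᵢ = Vᵢ/Q.
τ₁ = 24.46/0.9823 = 24.9007 h; τ₂ = 35.40/0.9823 = 36.0379 h.
Solving the cascade with C₁(0)=C₂(0)=0 gives C₂(t) = C_in[1 − (τ₁ e^(−t/τ₁) − τ₂ e^(−t/τ₂))/(τ₁ − τ₂)].
At t = 61.23: e^(−t/τ₁) = 0.0855236, e^(−t/τ₂) = 0.182858.
C₂ = 0.3339·[1 − (24.9007·0.0855236 − 36.0379·0.182858)/(-11.1371)] = 0.3339·0.599519 = 0.200179 g/L.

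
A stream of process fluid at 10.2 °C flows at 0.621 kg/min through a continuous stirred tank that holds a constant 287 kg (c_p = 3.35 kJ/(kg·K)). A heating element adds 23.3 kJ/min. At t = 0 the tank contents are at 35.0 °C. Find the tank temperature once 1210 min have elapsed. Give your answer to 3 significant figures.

22.4 °C

Unsteady energy balance on the tank contents: M c_p dT/dt = ṁ c_p (T_in − T) + 23.3.
τ = M/ṁ = 462.16 min; T_ss = T_in + Q̇/(ṁ c_p) = 10.2 + 23.3/(0.621·3.35) = 21.400 °C.
T approaches T_ss exponentially: T(t) = T_ss + (T₀ − T_ss) e^(−t/τ).
T(1210) = 21.400 + (13.600)·e^(−1210/462.16) = 21.400 + (13.600)·0.072937 = 22.392 °C.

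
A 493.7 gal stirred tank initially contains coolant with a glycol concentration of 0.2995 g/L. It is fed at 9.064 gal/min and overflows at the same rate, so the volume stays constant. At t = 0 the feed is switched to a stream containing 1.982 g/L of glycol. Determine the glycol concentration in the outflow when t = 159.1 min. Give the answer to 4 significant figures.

1.891 g/L

Unsteady species balance (constant V, well mixed): V dC/dt = Q(C_in − C).
Rewrite as dC/dt + C/τ = C_in/τ, τ = V/Q = 54.4682 min.
This is linear first-order; C(t) = C_in + (C₀ − C_in) e^(−t/τ).
C(159.1) = 1.982 + (0.2995 − 1.982)·e^(−159.1/54.4682) = 1.982 + (-1.68250)·0.0538815 = 1.89134 g/L.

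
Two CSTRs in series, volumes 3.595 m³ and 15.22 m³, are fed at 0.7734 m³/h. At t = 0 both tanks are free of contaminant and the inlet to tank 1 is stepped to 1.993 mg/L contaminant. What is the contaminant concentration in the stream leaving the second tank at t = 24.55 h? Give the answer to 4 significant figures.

1.247 mg/L

Each tank obeys Vᵢ dCᵢ/dt = Q(Cᵢ₋₁ − Cᵢ), so τᵢ = Vᵢ/Q.
τ₁ = 3.595/0.7734 = 4.64831 h; τ₂ = 15.22/0.7734 = 19.6793 h.
Solving the cascade with C₁(0)=C₂(0)=0 gives C₂(t) = C_in[1 − (τ₁ e^(−t/τ₁) − τ₂ e^(−t/τ₂))/(τ₁ − τ₂)].
At t = 24.55: e^(−t/τ₁) = 0.00508483, e^(−t/τ₂) = 0.287222.
C₂ = 1.993·[1 − (4.64831·0.00508483 − 19.6793·0.287222)/(-15.0310)] = 1.993·0.625528 = 1.24668 mg/L.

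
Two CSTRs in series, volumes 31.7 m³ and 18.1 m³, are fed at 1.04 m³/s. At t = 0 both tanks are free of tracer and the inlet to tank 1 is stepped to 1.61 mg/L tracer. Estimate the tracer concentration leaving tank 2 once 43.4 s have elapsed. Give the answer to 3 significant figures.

Time constants: τᵢ = Vᵢ/Q for each well-mixed tank.
τ₁ = 31.7/1.04 = 30.481 s; τ₂ = 18.1/1.04 = 17.404 s.
Tank 1: C₁ = C_in(1 − e^(−t/τ₁)). Tank 2 (τ₁ ≠ τ₂): C₂ = C_in[1 − (τ₁ e^(−t/τ₁) − τ₂ e^(−t/τ₂))/(τ₁ − τ₂)].
At t = 43.4: e^(−t/τ₁) = 0.24079, e^(−t/τ₂) = 0.082604.
C₂ = 1.61·[1 − (30.481·0.24079 − 17.404·0.082604)/(13.077)] = 1.61·0.54869 = 0.88340 mg/L.

0.883 mg/L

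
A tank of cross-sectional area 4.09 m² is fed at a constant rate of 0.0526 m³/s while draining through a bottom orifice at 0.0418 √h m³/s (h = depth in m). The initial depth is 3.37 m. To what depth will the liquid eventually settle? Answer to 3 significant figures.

Level balance: A dh/dt = 0.0526 − 0.0418 √h. Setting dh/dt = 0:
Q_in = 0.0418 √h_ss ⇒ √h_ss = 0.0526/0.0418 = 1.2584.
h_ss = 1.2584² = 1.5835 m. (Since h₀ = 3.37 m > h_ss, the level will fall toward this value.)

1.58 m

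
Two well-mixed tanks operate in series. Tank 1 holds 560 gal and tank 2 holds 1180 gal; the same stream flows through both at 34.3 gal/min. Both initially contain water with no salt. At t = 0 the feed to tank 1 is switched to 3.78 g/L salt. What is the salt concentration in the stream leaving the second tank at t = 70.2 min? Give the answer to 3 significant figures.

Species balance on tank i: dCᵢ/dt = (Cᵢ₋₁ − Cᵢ)/τᵢ with τᵢ = Vᵢ/Q.
τ₁ = 560/34.3 = 16.327 min; τ₂ = 1180/34.3 = 34.402 min.
Tank 1: C₁ = C_in(1 − e^(−t/τ₁)). Tank 2 (τ₁ ≠ τ₂): C₂ = C_in[1 − (τ₁ e^(−t/τ₁) − τ₂ e^(−t/τ₂))/(τ₁ − τ₂)].
At t = 70.2: e^(−t/τ₁) = 0.013572, e^(−t/τ₂) = 0.12996.
C₂ = 3.78·[1 − (16.327·0.013572 − 34.402·0.12996)/(-18.076)] = 3.78·0.76492 = 2.8914 g/L.

2.89 g/L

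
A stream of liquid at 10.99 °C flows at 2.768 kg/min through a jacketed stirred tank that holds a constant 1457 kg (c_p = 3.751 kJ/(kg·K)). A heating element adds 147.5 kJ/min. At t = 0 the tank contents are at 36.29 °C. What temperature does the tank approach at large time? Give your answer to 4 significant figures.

First-law balance (no shaft work): M c_p dT/dt = ṁ c_p (T_in − T) + 147.5.
At steady state dT/dt = 0 ⇒ T_ss = T_in + Q̇/(ṁ c_p) = 10.99 + 147.5/(2.768·3.751) = 25.1962 °C.

25.20 °C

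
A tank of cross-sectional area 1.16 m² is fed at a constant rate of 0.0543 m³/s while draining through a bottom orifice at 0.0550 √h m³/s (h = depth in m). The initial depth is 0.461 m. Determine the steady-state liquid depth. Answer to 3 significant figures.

0.975 m

Unsteady balance on liquid volume: A dh/dt = Q_in − 0.0550 √h. At steady state dh/dt = 0:
Q_in = 0.0550 √h_ss ⇒ √h_ss = 0.0543/0.0550 = 0.98727.
h_ss = 0.98727² = 0.97471 m. (Since h₀ = 0.461 m < h_ss, the level will rise toward this value.)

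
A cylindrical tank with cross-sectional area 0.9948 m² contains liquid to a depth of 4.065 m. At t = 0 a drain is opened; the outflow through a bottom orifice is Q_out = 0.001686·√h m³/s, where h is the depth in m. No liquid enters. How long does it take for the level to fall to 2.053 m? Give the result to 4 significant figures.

688.4 s

A dh/dt = −Q_out = −0.001686 √h.
Separate and integrate: 2(√h − √h₀) = −(0.001686/A) t.
t = 2A(√h₀ − √h)/0.001686 = 2·0.9948·(√4.065 − √2.053)/0.001686
  = 1.98960 × (2.01618 − 1.43283) / 0.001686 = 688.401 s.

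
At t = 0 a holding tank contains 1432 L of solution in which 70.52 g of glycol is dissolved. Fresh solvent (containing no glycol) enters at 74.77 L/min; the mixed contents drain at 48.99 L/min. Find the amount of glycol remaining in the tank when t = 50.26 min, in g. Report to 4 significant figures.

Let m(t) be the amount of glycol. Volume: V(t) = V₀ + (Q_in − Q_out) t = 1432 + 25.7800 t; V(50.26) = 2727.70 L.
Species balance (pure solvent in): dm/dt = −Q_out · m/V(t).
Separate: dm/m = −Q_out dt/V(t) ⇒ ln(m/m₀) = −(Q_out/(Q_in−Q_out)) ln(V/V₀).
m = m₀ (V₀/V)^(Q_out/(Q_in−Q_out)) = 70.52 × (1432/2727.70)^(1.90031) = 20.7254 g.

20.73 g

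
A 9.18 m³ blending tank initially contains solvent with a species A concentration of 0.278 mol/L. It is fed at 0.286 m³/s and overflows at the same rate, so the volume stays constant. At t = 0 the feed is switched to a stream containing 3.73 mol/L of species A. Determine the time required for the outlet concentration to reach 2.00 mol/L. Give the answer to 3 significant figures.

Species balance: V dC/dt = Q(C_in − C) ⇒ τ = V/Q = 32.098 s.
C(t) = C_in + (C₀ − C_in) e^(−t/τ). Set C = 2.00 and solve for t:
e^(−t/τ) = (C − C_in)/(C₀ − C_in) = (2.00 − 3.73)/(0.278 − 3.73) = 0.50116
t = −τ ln(…) = 32.098 × 0.69083 = 22.174 s.

22.2 s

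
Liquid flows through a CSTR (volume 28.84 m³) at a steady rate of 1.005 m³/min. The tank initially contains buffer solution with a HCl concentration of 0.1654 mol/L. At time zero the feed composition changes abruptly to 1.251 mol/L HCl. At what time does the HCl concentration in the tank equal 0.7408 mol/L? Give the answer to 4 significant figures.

Transient balance on the dissolved component: V dC/dt = Q(C_in − C), so τ = V/Q = 28.6965 min.
C(t) = C_in + (C₀ − C_in) e^(−t/τ). Set C = 0.7408 and solve for t:
e^(−t/τ) = (C − C_in)/(C₀ − C_in) = (0.7408 − 1.251)/(0.1654 − 1.251) = 0.469971
t = −τ ln(…) = 28.6965 × 0.755085 = 21.6683 min.

21.67 min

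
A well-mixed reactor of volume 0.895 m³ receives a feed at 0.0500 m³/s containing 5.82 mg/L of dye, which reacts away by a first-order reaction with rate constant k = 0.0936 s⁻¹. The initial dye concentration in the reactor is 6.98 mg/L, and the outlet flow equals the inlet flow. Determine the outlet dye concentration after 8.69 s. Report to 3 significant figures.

Accumulation = in − out − consumed: V dC/dt = Q C_in − Q C − k V C.
This is linear with rate a = Q/V + k = 0.14947 s⁻¹.
C_ss = Q C_in/(Q + kV) = 2.1753 mg/L; C(t) = C_ss + (C₀ − C_ss) e^(−a t).
C(8.69) = 2.1753 + (4.8047)·e^(−0.14947·8.69) = 2.1753 + (4.8047)·0.27284 = 3.4863 mg/L.

3.49 mg/L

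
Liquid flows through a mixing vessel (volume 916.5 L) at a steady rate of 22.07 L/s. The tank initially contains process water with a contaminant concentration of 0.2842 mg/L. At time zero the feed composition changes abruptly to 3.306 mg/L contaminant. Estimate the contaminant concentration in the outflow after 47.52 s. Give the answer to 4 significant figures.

Species balance on the tank: V dC/dt = Q(C_in − C).
Time constant τ = V/Q = 916.5/22.07 = 41.5270 s.
Solution: C(t) = C_in + (C₀ − C_in) e^(−t/τ).
C(47.52) = 3.306 + (0.2842 − 3.306)·e^(−47.52/41.5270) = 3.306 + (-3.02180)·0.318441 = 2.34373 mg/L.

2.344 mg/L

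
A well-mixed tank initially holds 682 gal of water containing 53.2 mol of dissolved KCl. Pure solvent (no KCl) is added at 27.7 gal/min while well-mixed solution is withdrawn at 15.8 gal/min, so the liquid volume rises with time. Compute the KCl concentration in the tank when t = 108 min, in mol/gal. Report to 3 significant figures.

Total volume: dV/dt = Q_in − Q_out = 11.900 gal/min, so V(t) = 682 + 11.900 t and V(108) = 1967.2 gal.
No KCl enters, so dm/dt = −Q_out · (m/V).
dm/m = −Q_out dt/(V₀ + 11.900 t); integrating gives ln(m/m₀) = −(Q_out/(Q_in−Q_out)) ln(V/V₀).
m = m₀ (V₀/V)^(Q_out/(Q_in−Q_out)) = 53.2 × (682/1967.2)^(1.3277) = 13.034 mol.
C = m/V = 13.034/1967.2 = 0.0066255 mol/gal.

0.00663 mol/gal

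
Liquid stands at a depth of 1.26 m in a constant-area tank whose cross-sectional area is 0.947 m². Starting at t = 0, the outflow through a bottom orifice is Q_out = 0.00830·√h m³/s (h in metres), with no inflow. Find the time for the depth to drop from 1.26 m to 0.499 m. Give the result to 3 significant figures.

95.0 s

With no inflow, A dh/dt = −0.00830 √h.
∫ h^(−1/2) dh = −(0.00830/A) ∫ dt, giving 2√h = 2√h₀ − (0.00830/A) t.
t = 2A(√h₀ − √h)/0.00830 = 2·0.947·(√1.26 − √0.499)/0.00830
  = 1.8940 × (1.1225 − 0.70640) / 0.00830 = 94.951 s.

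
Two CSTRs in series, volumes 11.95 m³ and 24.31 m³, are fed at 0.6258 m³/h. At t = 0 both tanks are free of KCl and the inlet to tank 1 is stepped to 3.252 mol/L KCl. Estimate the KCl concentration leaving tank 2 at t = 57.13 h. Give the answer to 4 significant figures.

Species balance on tank i: dCᵢ/dt = (Cᵢ₋₁ − Cᵢ)/τᵢ with τᵢ = Vᵢ/Q.
τ₁ = 11.95/0.6258 = 19.0956 h; τ₂ = 24.31/0.6258 = 38.8463 h.
Solving the cascade with C₁(0)=C₂(0)=0 gives C₂(t) = C_in[1 − (τ₁ e^(−t/τ₁) − τ₂ e^(−t/τ₂))/(τ₁ − τ₂)].
At t = 57.13: e^(−t/τ₁) = 0.0501972, e^(−t/τ₂) = 0.229772.
C₂ = 3.252·[1 − (19.0956·0.0501972 − 38.8463·0.229772)/(-19.7507)] = 3.252·0.596610 = 1.94018 mol/L.

1.940 mol/L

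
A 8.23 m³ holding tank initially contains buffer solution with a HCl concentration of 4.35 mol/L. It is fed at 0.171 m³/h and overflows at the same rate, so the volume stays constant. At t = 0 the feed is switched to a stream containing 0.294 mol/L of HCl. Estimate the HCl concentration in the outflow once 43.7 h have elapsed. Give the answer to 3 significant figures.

1.93 mol/L

Mass balance on the solute (V constant): V dC/dt = Q(C_in − C).
Rewrite as dC/dt + C/τ = C_in/τ, τ = V/Q = 48.129 h.
Integrating: C(t) = C_in + (C₀ − C_in) e^(−t/τ).
C(43.7) = 0.294 + (4.35 − 0.294)·e^(−43.7/48.129) = 0.294 + (4.0560)·0.40334 = 1.9299 mol/L.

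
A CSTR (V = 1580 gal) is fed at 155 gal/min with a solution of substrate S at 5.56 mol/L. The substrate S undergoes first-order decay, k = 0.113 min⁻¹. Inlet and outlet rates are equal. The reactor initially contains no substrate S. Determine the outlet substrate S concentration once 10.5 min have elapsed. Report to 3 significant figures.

2.30 mol/L

Accumulation = in − out − consumed: V dC/dt = Q C_in − Q C − k V C.
dC/dt = (Q/V) C_in − (Q/V + k) C; effective rate a = Q/V + k = 0.098101 + 0.113 = 0.21110 min⁻¹.
C_ss = Q C_in/(Q + kV) = 2.5838 mol/L; C(t) = C_ss + (C₀ − C_ss) e^(−a t).
C(10.5) = 2.5838 + (-2.5838)·e^(−0.21110·10.5) = 2.5838 + (-2.5838)·0.10898 = 2.3022 mol/L.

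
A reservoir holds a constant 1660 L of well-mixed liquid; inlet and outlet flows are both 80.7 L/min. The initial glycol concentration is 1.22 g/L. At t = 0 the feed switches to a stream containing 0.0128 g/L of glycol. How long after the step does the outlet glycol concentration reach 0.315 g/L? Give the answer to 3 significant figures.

Species balance: V dC/dt = Q(C_in − C) ⇒ τ = V/Q = 20.570 min.
C(t) = C_in + (C₀ − C_in) e^(−t/τ). Set C = 0.315 and solve for t:
e^(−t/τ) = (C − C_in)/(C₀ − C_in) = (0.315 − 0.0128)/(1.22 − 0.0128) = 0.25033
t = −τ ln(…) = 20.570 × 1.3850 = 28.489 min.

28.5 min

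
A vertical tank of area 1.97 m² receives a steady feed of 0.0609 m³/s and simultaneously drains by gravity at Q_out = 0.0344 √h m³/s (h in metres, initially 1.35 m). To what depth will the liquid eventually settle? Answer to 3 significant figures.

3.13 m

A dh/dt = Q_in − 0.0344 √h. Steady state requires inflow = outflow:
Q_in = 0.0344 √h_ss ⇒ √h_ss = 0.0609/0.0344 = 1.7703.
h_ss = 1.7703² = 3.1341 m. (Since h₀ = 1.35 m < h_ss, the level will rise toward this value.)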